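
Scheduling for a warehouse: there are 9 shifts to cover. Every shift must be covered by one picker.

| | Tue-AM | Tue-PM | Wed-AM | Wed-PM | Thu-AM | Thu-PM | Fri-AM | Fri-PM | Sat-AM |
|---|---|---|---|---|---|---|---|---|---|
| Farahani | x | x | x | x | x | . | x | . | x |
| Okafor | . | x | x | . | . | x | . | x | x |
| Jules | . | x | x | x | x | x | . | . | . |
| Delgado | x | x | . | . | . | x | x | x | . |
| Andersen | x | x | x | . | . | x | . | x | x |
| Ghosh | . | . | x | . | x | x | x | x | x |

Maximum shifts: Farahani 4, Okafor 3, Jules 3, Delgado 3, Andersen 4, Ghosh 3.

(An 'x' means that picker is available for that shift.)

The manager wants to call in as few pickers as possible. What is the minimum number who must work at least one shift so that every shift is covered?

3

9 slots to fill and no one can take more than 4, so at least ⌈9/4⌉ = 3 pickers are needed.
Farahani, Okafor, and Jules alone can cover everything: Tue-AM→Farahani, Tue-PM→Jules, Wed-AM→Jules, Wed-PM→Farahani, Thu-AM→Farahani, Thu-PM→Okafor, Fri-AM→Farahani, Fri-PM→Okafor, Sat-AM→Okafor.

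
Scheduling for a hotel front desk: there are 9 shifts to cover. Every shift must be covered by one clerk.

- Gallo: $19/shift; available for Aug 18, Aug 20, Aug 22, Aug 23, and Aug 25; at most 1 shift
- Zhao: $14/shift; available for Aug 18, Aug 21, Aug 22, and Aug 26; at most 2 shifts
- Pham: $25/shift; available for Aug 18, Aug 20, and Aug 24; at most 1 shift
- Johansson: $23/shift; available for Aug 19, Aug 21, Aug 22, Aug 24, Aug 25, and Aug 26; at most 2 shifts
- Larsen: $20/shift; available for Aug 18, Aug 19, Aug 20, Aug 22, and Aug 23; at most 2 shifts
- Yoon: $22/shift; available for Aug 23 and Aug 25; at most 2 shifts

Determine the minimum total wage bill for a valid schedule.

Picking the cheapest available clerk for each shift independently would cost $156, but that ignores the shift limits.
An optimal schedule: Aug 18→Larsen, Aug 19→Larsen, Aug 20→Gallo, Aug 21→Zhao, Aug 22→Johansson, Aug 23→Yoon, Aug 24→Johansson, Aug 25→Yoon, Aug 26→Zhao.
Total: 20 + 20 + 19 + 14 + 23 + 22 + 23 + 22 + 14 = $177.

$177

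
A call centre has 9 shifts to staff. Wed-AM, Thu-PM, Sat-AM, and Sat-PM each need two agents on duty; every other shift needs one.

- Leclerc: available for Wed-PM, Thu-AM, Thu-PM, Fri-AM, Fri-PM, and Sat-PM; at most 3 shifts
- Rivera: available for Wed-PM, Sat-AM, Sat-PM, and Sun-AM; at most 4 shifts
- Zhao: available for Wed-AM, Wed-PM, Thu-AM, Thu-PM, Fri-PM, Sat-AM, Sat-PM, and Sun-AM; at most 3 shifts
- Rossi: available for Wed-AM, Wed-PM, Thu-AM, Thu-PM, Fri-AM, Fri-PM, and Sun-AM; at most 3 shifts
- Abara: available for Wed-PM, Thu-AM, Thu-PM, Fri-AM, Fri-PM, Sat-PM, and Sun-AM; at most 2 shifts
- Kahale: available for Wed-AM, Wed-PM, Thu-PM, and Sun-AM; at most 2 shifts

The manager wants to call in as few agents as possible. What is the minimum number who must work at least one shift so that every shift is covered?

4

13 slots to fill and no one can take more than 4, so at least ⌈13/4⌉ = 4 agents are needed.
Leclerc, Rivera, Zhao, and Rossi alone can cover everything: Wed-AM→Zhao+Rossi, Wed-PM→Rivera, Thu-AM→Leclerc, Thu-PM→Leclerc+Rossi, Fri-AM→Leclerc, Fri-PM→Rossi, Sat-AM→Rivera+Zhao, Sat-PM→Rivera+Zhao, Sun-AM→Rivera.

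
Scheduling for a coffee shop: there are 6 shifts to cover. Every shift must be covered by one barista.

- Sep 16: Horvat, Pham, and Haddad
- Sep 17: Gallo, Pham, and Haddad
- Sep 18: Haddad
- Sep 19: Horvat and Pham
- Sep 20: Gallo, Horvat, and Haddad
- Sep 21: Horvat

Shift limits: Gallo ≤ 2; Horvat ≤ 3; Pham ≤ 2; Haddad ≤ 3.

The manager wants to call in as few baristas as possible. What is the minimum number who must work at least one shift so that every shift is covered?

2

6 slots to fill and no one can take more than 3, so at least ⌈6/3⌉ = 2 baristas are needed.
Horvat and Haddad alone can cover everything: Sep 16→Horvat, Sep 17→Haddad, Sep 18→Haddad, Sep 19→Horvat, Sep 20→Haddad, Sep 21→Horvat.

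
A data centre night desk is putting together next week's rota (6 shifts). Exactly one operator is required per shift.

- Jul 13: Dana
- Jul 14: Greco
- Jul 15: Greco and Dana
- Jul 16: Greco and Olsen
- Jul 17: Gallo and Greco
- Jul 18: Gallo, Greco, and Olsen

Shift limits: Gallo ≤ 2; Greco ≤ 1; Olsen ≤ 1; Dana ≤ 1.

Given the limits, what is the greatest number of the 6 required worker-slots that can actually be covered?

Total capacity across all operators is 2+1+1+1 = 5, and 6 slots are needed, so at most 5 can be filled.
An assignment achieving 5: Jul 13→Dana, Jul 14→Greco, Jul 16→Olsen, Jul 17→Gallo, Jul 18→Gallo.
Loads: Gallo 2/2, Greco 1/1, Olsen 1/1, Dana 1/1.

5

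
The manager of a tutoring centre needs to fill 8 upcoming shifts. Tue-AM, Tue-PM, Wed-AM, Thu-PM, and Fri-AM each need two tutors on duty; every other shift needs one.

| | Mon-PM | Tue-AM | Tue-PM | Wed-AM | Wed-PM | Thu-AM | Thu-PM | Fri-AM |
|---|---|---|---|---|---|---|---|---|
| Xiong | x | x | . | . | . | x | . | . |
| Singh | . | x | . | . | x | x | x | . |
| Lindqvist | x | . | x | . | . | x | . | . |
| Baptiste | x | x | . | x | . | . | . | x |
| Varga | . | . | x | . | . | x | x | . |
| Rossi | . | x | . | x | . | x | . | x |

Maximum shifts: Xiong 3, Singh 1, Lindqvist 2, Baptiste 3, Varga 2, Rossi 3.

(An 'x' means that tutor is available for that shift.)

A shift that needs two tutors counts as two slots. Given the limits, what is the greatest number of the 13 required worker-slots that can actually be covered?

12

Total capacity across all tutors is 3+1+2+3+2+3 = 14, and 13 slots are needed, so at most 13 can be filled.
Shifts {Wed-PM, Thu-PM} need 3 slots but only Singh and Varga are available for them, supplying at most 2 — so at least 1 slot must go unfilled.
An assignment achieving 12: Mon-PM→Xiong, Tue-AM→Xiong+Baptiste, Tue-PM→Lindqvist+Varga, Wed-AM→Baptiste+Rossi, Wed-PM→Singh, Thu-AM→Xiong, Thu-PM→Varga, Fri-AM→Baptiste+Rossi.
Loads: Xiong 3/3, Singh 1/1, Lindqvist 1/2, Baptiste 3/3, Varga 2/2, Rossi 2/3.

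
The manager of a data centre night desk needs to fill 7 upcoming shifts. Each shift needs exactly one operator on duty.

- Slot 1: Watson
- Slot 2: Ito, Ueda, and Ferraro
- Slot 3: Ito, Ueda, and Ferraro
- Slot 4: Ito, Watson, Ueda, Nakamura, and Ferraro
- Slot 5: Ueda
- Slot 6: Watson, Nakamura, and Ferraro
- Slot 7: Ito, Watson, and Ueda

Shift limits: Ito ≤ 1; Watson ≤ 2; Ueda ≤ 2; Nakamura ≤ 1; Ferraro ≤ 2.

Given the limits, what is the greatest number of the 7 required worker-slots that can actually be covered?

7

Total capacity across all operators is 1+2+2+1+2 = 8, and 7 slots are needed, so at most 7 can be filled.
An assignment achieving 7: Slot 1→Watson, Slot 2→Ito, Slot 3→Ueda, Slot 4→Ferraro, Slot 5→Ueda, Slot 6→Nakamura, Slot 7→Watson.
Loads: Ito 1/1, Watson 2/2, Ueda 2/2, Nakamura 1/1, Ferraro 1/2.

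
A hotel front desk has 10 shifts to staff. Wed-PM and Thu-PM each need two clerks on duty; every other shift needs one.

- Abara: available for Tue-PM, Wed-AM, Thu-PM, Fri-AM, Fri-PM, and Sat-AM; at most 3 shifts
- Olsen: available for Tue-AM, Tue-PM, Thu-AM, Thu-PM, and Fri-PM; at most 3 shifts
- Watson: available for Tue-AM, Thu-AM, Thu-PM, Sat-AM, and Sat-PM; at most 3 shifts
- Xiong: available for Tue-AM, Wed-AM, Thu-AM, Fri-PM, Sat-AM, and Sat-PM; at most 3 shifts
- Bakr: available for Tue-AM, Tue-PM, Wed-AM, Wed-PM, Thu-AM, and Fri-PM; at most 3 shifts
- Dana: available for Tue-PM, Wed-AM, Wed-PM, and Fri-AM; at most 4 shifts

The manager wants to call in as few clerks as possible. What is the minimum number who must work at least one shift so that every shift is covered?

12 slots to fill and no one can take more than 4, so at least ⌈12/4⌉ = 3 clerks are needed.
Any 3 clerks together have capacity at most 4+3+3 = 10 < 12 slots, so 3 can never suffice.
Abara, Watson, Bakr, and Dana alone can cover everything: Tue-AM→Watson, Tue-PM→Dana, Wed-AM→Dana, Wed-PM→Bakr+Dana, Thu-AM→Bakr, Thu-PM→Abara+Watson, Fri-AM→Abara, Fri-PM→Bakr, Sat-AM→Abara, Sat-PM→Watson.

4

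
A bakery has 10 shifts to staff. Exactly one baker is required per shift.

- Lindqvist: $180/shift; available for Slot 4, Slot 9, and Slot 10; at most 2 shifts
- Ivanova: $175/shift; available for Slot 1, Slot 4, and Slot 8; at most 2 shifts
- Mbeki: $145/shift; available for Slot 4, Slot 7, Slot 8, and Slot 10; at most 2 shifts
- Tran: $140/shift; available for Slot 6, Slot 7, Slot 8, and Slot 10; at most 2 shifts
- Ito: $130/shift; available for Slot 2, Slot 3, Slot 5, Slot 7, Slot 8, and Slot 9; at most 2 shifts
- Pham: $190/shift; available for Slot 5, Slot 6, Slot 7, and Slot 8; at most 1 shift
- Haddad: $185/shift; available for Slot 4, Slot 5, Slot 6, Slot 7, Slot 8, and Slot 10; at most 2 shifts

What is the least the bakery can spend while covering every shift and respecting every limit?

Slot 1 can only be covered by Ivanova, so that assignment is forced.
Slot 2 can only be covered by Ito, so that assignment is forced.
Slot 3 can only be covered by Ito, so that assignment is forced.
Picking the cheapest available baker for each shift independently would cost $1380, but that ignores the shift limits.
An optimal schedule: Slot 1→Ivanova, Slot 2→Ito, Slot 3→Ito, Slot 4→Mbeki, Slot 5→Haddad, Slot 6→Tran, Slot 7→Mbeki, Slot 8→Ivanova, Slot 9→Lindqvist, Slot 10→Tran.
Total: 175 + 130 + 130 + 145 + 185 + 140 + 145 + 175 + 180 + 140 = $1545.

$1545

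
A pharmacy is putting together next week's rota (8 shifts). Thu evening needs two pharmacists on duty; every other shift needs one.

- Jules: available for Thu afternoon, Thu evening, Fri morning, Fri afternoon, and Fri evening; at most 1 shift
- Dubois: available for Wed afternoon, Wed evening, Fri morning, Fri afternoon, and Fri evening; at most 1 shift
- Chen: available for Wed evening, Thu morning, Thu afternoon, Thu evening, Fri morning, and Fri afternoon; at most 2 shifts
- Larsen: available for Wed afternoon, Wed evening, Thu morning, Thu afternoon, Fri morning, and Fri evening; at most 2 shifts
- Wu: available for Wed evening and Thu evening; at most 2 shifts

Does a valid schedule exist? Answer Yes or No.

No

Total capacity is 1+1+2+2+2 = 8 but 9 worker-slots are needed — infeasible.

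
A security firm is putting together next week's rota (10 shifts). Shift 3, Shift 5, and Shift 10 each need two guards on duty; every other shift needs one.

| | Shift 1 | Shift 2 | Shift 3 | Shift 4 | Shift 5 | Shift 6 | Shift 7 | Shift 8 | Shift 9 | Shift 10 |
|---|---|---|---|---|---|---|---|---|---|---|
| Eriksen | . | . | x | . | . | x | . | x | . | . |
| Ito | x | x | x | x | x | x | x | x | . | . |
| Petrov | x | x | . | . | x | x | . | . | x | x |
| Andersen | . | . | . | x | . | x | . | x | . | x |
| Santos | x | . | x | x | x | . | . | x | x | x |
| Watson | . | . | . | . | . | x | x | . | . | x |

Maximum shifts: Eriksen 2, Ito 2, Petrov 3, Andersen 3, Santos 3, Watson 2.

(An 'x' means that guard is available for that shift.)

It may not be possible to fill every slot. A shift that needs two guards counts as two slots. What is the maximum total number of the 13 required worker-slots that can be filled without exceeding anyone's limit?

Total capacity across all guards is 2+2+3+3+3+2 = 15, and 13 slots are needed, so at most 13 can be filled.
An assignment achieving 13: Shift 1→Petrov, Shift 2→Ito, Shift 3→Eriksen+Santos, Shift 4→Andersen, Shift 5→Petrov+Santos, Shift 6→Andersen, Shift 7→Ito, Shift 8→Eriksen, Shift 9→Petrov, Shift 10→Andersen+Santos.
Loads: Eriksen 2/2, Ito 2/2, Petrov 3/3, Andersen 3/3, Santos 3/3, Watson 0/2.

13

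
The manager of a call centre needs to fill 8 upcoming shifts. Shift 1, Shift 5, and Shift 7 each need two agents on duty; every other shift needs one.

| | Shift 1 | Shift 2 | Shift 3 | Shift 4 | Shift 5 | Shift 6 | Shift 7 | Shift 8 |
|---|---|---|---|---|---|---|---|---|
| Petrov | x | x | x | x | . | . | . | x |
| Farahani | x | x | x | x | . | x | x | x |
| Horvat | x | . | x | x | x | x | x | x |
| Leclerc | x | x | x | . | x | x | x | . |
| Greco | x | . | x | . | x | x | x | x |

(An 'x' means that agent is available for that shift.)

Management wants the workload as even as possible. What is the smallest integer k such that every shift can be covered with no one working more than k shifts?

3

With 5 agents and 11 worker-slots to fill, someone must work at least ⌈11/5⌉ = 3 shifts, so k ≥ 3.
k = 3 works: Shift 1→Horvat+Leclerc, Shift 2→Petrov, Shift 3→Farahani, Shift 4→Petrov, Shift 5→Horvat+Leclerc, Shift 6→Farahani, Shift 7→Farahani+Horvat, Shift 8→Petrov.
Loads: Petrov 3, Farahani 3, Horvat 3, Leclerc 2, Greco 0 — all ≤ 3.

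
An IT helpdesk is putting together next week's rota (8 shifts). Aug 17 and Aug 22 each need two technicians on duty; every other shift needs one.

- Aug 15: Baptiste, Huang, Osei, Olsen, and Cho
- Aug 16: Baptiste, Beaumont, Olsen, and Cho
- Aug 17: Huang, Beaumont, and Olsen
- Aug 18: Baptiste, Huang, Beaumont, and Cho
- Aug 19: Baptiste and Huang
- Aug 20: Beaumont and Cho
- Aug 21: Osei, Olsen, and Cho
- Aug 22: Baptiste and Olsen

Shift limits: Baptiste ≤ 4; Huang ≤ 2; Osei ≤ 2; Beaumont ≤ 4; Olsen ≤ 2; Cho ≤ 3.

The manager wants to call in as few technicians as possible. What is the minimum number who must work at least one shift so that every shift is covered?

4

10 slots to fill and no one can take more than 4, so at least ⌈10/4⌉ = 3 technicians are needed.
Shifts {Aug 17, Aug 21, Aug 22} need 5 slots, but among the technicians available for them (Baptiste, Huang, Osei, Beaumont, Olsen, and Cho) any 3 together supply at most 4. So 3 technicians are not enough.
Baptiste, Huang, Beaumont, and Olsen alone can cover everything: Aug 15→Baptiste, Aug 16→Baptiste, Aug 17→Huang+Beaumont, Aug 18→Huang, Aug 19→Baptiste, Aug 20→Beaumont, Aug 21→Olsen, Aug 22→Baptiste+Olsen.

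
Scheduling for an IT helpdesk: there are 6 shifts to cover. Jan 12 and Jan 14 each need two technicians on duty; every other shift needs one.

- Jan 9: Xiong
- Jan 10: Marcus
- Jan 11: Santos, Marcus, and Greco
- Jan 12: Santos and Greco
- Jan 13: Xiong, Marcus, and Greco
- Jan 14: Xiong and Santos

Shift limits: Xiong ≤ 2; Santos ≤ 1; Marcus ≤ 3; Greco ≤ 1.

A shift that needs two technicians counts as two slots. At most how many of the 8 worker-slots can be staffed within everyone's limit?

Total capacity across all technicians is 2+1+3+1 = 7, and 8 slots are needed, so at most 7 can be filled.
An assignment achieving 7: Jan 9→Xiong, Jan 10→Marcus, Jan 11→Marcus, Jan 12→Santos+Greco, Jan 13→Marcus, Jan 14→Xiong.
Loads: Xiong 2/2, Santos 1/1, Marcus 3/3, Greco 1/1.

7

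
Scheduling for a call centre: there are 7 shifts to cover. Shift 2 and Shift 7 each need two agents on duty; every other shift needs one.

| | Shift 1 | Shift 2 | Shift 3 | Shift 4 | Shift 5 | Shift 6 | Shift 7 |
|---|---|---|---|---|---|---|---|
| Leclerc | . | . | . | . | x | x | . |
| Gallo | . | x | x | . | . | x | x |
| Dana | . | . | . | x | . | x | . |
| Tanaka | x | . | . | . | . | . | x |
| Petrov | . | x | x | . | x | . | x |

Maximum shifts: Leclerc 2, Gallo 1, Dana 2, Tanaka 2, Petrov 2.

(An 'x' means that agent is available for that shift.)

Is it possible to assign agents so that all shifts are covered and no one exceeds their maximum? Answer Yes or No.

Total capacity is 9 and 9 slots are needed, so capacity alone doesn't rule it out.
Shifts {Shift 2, Shift 3, Shift 7} need 5 worker-slots in total, but the agents available for any of those shifts (Gallo, Tanaka, and Petrov) can supply at most 4 among them. So no valid schedule exists.

No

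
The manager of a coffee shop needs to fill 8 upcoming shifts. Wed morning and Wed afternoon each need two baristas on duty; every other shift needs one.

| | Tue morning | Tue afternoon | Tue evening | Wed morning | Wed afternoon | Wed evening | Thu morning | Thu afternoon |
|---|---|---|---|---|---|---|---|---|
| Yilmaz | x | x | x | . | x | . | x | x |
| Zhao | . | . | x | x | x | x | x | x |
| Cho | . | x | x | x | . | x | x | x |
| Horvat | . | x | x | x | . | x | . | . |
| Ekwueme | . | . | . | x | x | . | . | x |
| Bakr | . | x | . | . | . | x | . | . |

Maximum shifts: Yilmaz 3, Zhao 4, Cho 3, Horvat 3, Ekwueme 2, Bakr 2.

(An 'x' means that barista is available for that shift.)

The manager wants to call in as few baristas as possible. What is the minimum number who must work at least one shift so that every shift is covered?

3

10 slots to fill and no one can take more than 4, so at least ⌈10/4⌉ = 3 baristas are needed.
Yilmaz, Zhao, and Cho alone can cover everything: Tue morning→Yilmaz, Tue afternoon→Yilmaz, Tue evening→Zhao, Wed morning→Zhao+Cho, Wed afternoon→Yilmaz+Zhao, Wed evening→Zhao, Thu morning→Cho, Thu afternoon→Cho.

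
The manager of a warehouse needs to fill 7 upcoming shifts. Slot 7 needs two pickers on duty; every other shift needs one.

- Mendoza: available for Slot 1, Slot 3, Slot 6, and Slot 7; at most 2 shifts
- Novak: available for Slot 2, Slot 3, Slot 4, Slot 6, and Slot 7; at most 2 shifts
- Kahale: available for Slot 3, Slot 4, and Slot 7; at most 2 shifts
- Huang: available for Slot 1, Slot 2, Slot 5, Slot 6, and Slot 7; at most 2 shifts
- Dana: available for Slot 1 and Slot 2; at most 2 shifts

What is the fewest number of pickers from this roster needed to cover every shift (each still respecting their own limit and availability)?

4

8 slots to fill and no one can take more than 2, so at least ⌈8/2⌉ = 4 pickers are needed.
Mendoza, Novak, Kahale, and Huang alone can cover everything: Slot 1→Mendoza, Slot 2→Novak, Slot 3→Kahale, Slot 4→Novak, Slot 5→Huang, Slot 6→Mendoza, Slot 7→Kahale+Huang.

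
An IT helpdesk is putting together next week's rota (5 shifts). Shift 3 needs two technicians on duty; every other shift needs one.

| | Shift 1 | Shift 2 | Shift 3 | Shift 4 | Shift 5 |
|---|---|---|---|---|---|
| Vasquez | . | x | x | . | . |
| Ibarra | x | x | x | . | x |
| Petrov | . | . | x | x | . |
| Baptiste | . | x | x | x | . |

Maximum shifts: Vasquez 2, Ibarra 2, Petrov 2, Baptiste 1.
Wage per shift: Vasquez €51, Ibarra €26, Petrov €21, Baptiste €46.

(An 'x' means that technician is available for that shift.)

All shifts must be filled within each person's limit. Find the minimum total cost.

Shift 1 can only be covered by Ibarra, so that assignment is forced.
Shift 5 can only be covered by Ibarra, so that assignment is forced.
Picking the cheapest available technician for each shift independently would cost €146, but that ignores the shift limits.
An optimal schedule: Shift 1→Ibarra, Shift 2→Baptiste, Shift 3→Petrov+Vasquez, Shift 4→Petrov, Shift 5→Ibarra.
Total: 26 + 46 + 21 + 51 + 21 + 26 = €191.

€191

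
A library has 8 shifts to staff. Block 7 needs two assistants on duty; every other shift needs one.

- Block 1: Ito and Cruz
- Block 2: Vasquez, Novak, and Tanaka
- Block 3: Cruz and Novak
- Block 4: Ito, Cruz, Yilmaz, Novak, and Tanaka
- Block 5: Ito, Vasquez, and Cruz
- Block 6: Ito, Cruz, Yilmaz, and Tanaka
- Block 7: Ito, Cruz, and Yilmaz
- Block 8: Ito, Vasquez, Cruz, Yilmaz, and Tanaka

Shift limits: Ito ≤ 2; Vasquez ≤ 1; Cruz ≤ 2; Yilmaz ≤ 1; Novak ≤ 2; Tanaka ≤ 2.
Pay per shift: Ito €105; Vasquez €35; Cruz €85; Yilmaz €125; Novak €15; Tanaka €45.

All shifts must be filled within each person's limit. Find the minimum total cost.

Picking the cheapest available assistant for each shift independently would cost €435, but that ignores the shift limits.
An optimal schedule: Block 1→Cruz, Block 2→Novak, Block 3→Novak, Block 4→Tanaka, Block 5→Vasquez, Block 6→Tanaka, Block 7→Cruz+Ito, Block 8→Ito.
Total: 85 + 15 + 15 + 45 + 35 + 45 + 85 + 105 + 105 = €535.

€535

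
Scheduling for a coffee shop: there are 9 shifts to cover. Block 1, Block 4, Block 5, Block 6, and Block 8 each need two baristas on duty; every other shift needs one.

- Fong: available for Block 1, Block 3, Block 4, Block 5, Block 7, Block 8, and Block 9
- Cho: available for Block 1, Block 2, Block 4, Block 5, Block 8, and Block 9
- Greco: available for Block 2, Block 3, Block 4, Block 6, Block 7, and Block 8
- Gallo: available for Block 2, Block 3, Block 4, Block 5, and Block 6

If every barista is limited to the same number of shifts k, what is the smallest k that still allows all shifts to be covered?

With 4 baristas and 14 worker-slots to fill, someone must work at least ⌈14/4⌉ = 4 shifts, so k ≥ 4.
k = 4 works: Block 1→Fong+Cho, Block 2→Cho, Block 3→Fong, Block 4→Greco+Gallo, Block 5→Cho+Gallo, Block 6→Greco+Gallo, Block 7→Fong, Block 8→Cho+Greco, Block 9→Fong.
Loads: Fong 4, Cho 4, Greco 3, Gallo 3 — all ≤ 4.

4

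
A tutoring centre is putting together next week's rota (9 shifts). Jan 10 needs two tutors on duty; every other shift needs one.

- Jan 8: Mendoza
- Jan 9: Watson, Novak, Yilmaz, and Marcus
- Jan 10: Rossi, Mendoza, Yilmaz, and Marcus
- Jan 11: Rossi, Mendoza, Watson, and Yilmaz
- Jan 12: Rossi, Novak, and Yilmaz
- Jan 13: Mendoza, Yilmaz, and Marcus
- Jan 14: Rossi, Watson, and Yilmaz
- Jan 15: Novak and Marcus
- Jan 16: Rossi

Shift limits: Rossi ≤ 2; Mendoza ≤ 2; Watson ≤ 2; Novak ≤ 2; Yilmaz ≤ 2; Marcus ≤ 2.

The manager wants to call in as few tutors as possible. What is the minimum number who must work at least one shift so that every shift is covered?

10 slots to fill and no one can take more than 2, so at least ⌈10/2⌉ = 5 tutors are needed.
Rossi, Mendoza, Watson, Novak, and Yilmaz alone can cover everything: Jan 8→Mendoza, Jan 9→Watson, Jan 10→Rossi+Yilmaz, Jan 11→Yilmaz, Jan 12→Novak, Jan 13→Mendoza, Jan 14→Watson, Jan 15→Novak, Jan 16→Rossi.

5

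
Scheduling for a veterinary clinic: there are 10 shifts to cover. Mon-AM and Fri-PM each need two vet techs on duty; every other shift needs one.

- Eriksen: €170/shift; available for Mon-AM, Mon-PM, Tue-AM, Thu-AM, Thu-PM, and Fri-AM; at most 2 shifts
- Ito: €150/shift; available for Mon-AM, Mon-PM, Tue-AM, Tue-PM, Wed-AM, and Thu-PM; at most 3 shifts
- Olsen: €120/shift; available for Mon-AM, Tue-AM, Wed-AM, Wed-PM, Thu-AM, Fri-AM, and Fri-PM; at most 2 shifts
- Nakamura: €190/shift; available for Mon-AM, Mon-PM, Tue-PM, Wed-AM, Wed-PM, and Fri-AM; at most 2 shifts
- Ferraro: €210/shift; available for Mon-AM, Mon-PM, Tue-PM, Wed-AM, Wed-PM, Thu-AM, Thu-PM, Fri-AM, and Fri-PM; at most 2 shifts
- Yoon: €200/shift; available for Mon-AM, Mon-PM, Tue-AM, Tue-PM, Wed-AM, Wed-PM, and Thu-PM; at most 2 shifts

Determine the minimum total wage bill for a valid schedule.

€2020

Fri-PM can only be covered by Olsen and Ferraro, so that assignment is forced.
Picking the cheapest available vet tech for each shift independently would cost €1650, but that ignores the shift limits.
An optimal schedule: Mon-AM→Nakamura+Yoon, Mon-PM→Eriksen, Tue-AM→Ito, Tue-PM→Ito, Wed-AM→Yoon, Wed-PM→Nakamura, Thu-AM→Olsen, Thu-PM→Ito, Fri-AM→Eriksen, Fri-PM→Olsen+Ferraro.
Total: 190 + 200 + 170 + 150 + 150 + 200 + 190 + 120 + 150 + 170 + 120 + 210 = €2020.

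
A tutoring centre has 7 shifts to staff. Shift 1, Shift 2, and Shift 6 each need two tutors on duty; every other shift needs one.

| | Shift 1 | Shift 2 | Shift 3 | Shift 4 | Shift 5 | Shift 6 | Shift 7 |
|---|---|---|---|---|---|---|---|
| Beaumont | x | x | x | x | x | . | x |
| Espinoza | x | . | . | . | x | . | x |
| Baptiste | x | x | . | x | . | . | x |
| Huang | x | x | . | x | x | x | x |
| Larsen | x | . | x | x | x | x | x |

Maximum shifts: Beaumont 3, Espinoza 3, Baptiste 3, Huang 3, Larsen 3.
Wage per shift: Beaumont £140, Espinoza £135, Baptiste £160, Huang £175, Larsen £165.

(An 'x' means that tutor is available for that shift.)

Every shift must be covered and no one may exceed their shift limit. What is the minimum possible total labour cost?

£1485

Shift 6 can only be covered by Huang and Larsen, so that assignment is forced.
Picking the cheapest available tutor for each shift independently would cost £1465, but that ignores the shift limits.
An optimal schedule: Shift 1→Espinoza+Baptiste, Shift 2→Beaumont+Baptiste, Shift 3→Beaumont, Shift 4→Beaumont, Shift 5→Espinoza, Shift 6→Huang+Larsen, Shift 7→Espinoza.
Total: 135 + 160 + 140 + 160 + 140 + 140 + 135 + 175 + 165 + 135 = £1485.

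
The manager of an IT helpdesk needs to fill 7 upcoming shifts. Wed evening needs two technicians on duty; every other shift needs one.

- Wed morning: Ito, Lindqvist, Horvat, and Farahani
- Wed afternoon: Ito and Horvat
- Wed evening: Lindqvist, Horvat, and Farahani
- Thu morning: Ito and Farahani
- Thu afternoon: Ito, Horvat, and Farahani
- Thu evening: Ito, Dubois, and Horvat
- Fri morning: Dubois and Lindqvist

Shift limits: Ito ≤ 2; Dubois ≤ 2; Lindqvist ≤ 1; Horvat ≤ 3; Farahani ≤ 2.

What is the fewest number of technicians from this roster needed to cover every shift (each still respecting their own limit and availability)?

8 slots to fill and no one can take more than 3, so at least ⌈8/3⌉ = 3 technicians are needed.
Any 3 technicians together have capacity at most 3+2+2 = 7 < 8 slots, so 3 can never suffice.
Ito, Dubois, Lindqvist, and Horvat alone can cover everything: Wed morning→Horvat, Wed afternoon→Ito, Wed evening→Lindqvist+Horvat, Thu morning→Ito, Thu afternoon→Horvat, Thu evening→Dubois, Fri morning→Dubois.

4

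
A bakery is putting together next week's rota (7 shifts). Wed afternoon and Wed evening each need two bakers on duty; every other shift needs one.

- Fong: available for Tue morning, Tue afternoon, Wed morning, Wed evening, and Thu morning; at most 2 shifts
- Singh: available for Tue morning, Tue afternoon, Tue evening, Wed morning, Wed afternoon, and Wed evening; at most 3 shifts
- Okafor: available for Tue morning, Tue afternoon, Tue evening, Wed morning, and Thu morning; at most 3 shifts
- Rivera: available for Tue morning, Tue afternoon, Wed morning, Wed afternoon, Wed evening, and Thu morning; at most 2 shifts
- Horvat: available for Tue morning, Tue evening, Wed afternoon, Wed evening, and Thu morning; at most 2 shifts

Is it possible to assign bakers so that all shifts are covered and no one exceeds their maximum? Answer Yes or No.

Yes

One valid schedule: Tue morning→Singh, Tue afternoon→Fong, Tue evening→Singh, Wed morning→Fong, Wed afternoon→Singh+Rivera, Wed evening→Rivera+Horvat, Thu morning→Okafor.
Loads: Fong 2/2, Singh 3/3, Okafor 1/3, Rivera 2/2, Horvat 1/2 — all within limits.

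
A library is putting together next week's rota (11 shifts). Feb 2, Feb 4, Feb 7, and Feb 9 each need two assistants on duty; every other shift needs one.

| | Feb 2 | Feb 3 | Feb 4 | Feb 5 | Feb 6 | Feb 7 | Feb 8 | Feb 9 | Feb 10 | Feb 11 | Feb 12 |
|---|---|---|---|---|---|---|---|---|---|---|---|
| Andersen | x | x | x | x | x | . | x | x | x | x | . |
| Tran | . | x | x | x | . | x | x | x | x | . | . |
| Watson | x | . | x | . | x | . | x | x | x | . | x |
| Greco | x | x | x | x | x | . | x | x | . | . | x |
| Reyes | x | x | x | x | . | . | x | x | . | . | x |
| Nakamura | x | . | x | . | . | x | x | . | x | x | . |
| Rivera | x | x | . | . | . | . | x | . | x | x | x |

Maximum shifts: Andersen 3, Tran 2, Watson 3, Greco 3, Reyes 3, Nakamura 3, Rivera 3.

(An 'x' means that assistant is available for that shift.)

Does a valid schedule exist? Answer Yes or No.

Yes

Feb 7 can only be covered by Tran and Nakamura, so that assignment is forced.
One valid schedule: Feb 2→Greco+Reyes, Feb 3→Tran, Feb 4→Greco+Reyes, Feb 5→Andersen, Feb 6→Andersen, Feb 7→Tran+Nakamura, Feb 8→Watson, Feb 9→Greco+Reyes, Feb 10→Watson, Feb 11→Andersen, Feb 12→Watson.
Loads: Andersen 3/3, Tran 2/2, Watson 3/3, Greco 3/3, Reyes 3/3, Nakamura 1/3, Rivera 0/3 — all within limits.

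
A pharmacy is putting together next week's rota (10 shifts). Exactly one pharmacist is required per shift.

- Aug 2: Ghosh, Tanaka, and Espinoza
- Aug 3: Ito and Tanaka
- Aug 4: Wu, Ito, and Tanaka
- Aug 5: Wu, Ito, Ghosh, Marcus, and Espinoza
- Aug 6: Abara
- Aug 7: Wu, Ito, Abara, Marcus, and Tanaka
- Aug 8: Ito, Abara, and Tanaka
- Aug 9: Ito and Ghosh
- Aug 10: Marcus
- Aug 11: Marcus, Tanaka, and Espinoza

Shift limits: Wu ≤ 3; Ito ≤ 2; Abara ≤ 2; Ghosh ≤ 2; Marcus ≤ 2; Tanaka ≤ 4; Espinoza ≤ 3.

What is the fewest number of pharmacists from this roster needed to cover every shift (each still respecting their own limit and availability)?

4

10 slots to fill and no one can take more than 4, so at least ⌈10/4⌉ = 3 pharmacists are needed.
No set of 3 pharmacists can cover every shift (each such set leaves at least one shift with no one available or exceeds a cap).
Ito, Abara, Marcus, and Tanaka alone can cover everything: Aug 2→Tanaka, Aug 3→Ito, Aug 4→Tanaka, Aug 5→Marcus, Aug 6→Abara, Aug 7→Tanaka, Aug 8→Abara, Aug 9→Ito, Aug 10→Marcus, Aug 11→Tanaka.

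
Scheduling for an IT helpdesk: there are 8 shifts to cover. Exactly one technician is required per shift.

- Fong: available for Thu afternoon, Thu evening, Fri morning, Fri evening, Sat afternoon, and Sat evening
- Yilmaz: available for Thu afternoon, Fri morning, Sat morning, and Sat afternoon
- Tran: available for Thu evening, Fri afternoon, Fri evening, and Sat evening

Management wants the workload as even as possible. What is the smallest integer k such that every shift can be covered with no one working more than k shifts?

3

With 3 technicians and 8 worker-slots to fill, someone must work at least ⌈8/3⌉ = 3 shifts, so k ≥ 3.
k = 3 works: Thu afternoon→Fong, Thu evening→Fong, Fri morning→Fong, Fri afternoon→Tran, Fri evening→Tran, Sat morning→Yilmaz, Sat afternoon→Yilmaz, Sat evening→Tran.
Loads: Fong 3, Yilmaz 2, Tran 3 — all ≤ 3.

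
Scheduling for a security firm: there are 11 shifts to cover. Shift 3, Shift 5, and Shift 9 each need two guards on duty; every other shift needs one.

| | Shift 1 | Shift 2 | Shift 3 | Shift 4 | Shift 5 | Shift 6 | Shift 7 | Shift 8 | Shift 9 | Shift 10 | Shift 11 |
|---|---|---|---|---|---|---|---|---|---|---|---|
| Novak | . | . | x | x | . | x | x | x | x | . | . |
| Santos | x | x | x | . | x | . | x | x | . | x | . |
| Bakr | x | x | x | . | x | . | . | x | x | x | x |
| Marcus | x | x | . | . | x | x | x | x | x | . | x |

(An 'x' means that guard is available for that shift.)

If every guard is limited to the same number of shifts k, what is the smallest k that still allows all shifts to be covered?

4

With 4 guards and 14 worker-slots to fill, someone must work at least ⌈14/4⌉ = 4 shifts, so k ≥ 4.
k = 4 works: Shift 1→Santos, Shift 2→Santos, Shift 3→Novak+Santos, Shift 4→Novak, Shift 5→Bakr+Marcus, Shift 6→Novak, Shift 7→Novak, Shift 8→Bakr, Shift 9→Bakr+Marcus, Shift 10→Santos, Shift 11→Bakr.
Loads: Novak 4, Santos 4, Bakr 4, Marcus 2 — all ≤ 4.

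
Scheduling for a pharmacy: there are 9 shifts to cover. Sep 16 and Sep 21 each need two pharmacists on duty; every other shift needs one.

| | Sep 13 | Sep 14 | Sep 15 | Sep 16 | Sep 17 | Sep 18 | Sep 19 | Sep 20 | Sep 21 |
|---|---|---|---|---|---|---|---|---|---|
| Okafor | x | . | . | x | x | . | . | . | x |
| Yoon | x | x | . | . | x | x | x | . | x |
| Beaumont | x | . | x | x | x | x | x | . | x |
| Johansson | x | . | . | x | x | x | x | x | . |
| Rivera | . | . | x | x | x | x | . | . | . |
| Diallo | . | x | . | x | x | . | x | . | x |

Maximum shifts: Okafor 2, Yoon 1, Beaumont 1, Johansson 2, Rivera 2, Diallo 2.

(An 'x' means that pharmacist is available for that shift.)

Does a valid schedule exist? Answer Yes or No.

No

Total capacity is 2+1+1+2+2+2 = 10 but 11 worker-slots are needed — infeasible.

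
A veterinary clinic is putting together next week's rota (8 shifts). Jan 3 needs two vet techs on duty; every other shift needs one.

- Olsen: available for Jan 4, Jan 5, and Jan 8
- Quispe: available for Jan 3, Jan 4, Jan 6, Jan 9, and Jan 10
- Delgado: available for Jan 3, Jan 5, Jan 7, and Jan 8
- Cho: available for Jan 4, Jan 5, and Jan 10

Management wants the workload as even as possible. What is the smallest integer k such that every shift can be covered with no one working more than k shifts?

3

With 4 vet techs and 9 worker-slots to fill, someone must work at least ⌈9/4⌉ = 3 shifts, so k ≥ 3.
k = 3 works: Jan 3→Quispe+Delgado, Jan 4→Olsen, Jan 5→Olsen, Jan 6→Quispe, Jan 7→Delgado, Jan 8→Olsen, Jan 9→Quispe, Jan 10→Cho.
Loads: Olsen 3, Quispe 3, Delgado 2, Cho 1 — all ≤ 3.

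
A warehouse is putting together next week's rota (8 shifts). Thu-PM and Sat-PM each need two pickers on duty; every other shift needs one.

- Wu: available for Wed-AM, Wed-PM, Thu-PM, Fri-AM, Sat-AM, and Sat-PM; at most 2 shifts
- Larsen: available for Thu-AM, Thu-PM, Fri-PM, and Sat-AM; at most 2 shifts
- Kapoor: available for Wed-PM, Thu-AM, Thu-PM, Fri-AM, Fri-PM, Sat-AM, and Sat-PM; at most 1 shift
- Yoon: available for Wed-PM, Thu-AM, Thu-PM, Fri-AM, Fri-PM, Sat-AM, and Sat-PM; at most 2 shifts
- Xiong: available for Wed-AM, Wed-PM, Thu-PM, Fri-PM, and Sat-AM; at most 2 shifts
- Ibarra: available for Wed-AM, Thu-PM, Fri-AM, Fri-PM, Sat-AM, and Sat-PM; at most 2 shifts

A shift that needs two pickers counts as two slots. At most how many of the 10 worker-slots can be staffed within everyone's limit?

Total capacity across all pickers is 2+2+1+2+2+2 = 11, and 10 slots are needed, so at most 10 can be filled.
An assignment achieving 10: Wed-AM→Wu, Wed-PM→Wu, Thu-AM→Larsen, Thu-PM→Yoon+Xiong, Fri-AM→Kapoor, Fri-PM→Larsen, Sat-AM→Xiong, Sat-PM→Yoon+Ibarra.
Loads: Wu 2/2, Larsen 2/2, Kapoor 1/1, Yoon 2/2, Xiong 2/2, Ibarra 1/2.

10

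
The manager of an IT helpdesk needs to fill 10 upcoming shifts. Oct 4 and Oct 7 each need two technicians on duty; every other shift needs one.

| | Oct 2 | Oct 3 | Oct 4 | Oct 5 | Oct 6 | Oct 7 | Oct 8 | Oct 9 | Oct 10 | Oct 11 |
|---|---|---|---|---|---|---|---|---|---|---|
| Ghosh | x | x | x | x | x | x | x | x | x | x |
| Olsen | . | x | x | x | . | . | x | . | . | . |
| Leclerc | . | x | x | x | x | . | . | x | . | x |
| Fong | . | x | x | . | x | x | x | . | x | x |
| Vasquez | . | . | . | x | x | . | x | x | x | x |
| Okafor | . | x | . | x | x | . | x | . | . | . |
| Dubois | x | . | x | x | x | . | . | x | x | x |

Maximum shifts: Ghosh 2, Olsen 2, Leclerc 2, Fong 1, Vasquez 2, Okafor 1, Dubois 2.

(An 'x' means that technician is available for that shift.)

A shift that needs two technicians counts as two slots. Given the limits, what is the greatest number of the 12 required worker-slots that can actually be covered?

12

Total capacity across all technicians is 2+2+2+1+2+1+2 = 12, and 12 slots are needed, so at most 12 can be filled.
An assignment achieving 12: Oct 2→Ghosh, Oct 3→Olsen, Oct 4→Olsen+Leclerc, Oct 5→Okafor, Oct 6→Dubois, Oct 7→Ghosh+Fong, Oct 8→Vasquez, Oct 9→Leclerc, Oct 10→Vasquez, Oct 11→Dubois.
Loads: Ghosh 2/2, Olsen 2/2, Leclerc 2/2, Fong 1/1, Vasquez 2/2, Okafor 1/1, Dubois 2/2.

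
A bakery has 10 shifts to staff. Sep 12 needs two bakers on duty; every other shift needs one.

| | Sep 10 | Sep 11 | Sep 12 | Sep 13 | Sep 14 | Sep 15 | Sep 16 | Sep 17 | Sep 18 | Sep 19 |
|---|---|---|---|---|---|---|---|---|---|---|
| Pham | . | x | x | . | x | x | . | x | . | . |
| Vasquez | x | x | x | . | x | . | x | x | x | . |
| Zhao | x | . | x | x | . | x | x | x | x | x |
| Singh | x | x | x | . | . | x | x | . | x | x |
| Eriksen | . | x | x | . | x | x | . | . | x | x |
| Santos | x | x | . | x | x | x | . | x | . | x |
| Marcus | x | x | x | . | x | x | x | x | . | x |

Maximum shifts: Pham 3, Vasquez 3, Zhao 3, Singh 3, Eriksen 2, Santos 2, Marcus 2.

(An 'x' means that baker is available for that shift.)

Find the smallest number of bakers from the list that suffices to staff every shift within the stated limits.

11 slots to fill and no one can take more than 3, so at least ⌈11/3⌉ = 4 bakers are needed.
Pham, Vasquez, Zhao, and Singh alone can cover everything: Sep 10→Vasquez, Sep 11→Pham, Sep 12→Zhao+Singh, Sep 13→Zhao, Sep 14→Pham, Sep 15→Pham, Sep 16→Vasquez, Sep 17→Vasquez, Sep 18→Singh, Sep 19→Zhao.

4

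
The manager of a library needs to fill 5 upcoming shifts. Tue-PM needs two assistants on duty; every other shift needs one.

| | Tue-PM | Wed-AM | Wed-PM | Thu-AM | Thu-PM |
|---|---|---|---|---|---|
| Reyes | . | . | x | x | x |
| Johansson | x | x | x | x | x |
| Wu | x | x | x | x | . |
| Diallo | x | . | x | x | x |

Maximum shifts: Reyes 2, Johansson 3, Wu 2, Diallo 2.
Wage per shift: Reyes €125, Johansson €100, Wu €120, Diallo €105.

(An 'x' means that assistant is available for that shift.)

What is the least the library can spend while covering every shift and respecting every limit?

Picking the cheapest available assistant for each shift independently would cost €605, but that ignores the shift limits.
An optimal schedule: Tue-PM→Johansson+Diallo, Wed-AM→Johansson, Wed-PM→Diallo, Thu-AM→Wu, Thu-PM→Johansson.
Total: 100 + 105 + 100 + 105 + 120 + 100 = €630.

€630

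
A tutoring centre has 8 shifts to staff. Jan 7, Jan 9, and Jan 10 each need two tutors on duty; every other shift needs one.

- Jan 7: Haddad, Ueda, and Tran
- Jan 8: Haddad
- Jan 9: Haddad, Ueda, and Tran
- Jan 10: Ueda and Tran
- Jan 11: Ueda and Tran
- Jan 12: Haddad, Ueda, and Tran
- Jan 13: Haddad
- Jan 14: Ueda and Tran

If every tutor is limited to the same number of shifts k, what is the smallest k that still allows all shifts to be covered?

4

With 3 tutors and 11 worker-slots to fill, someone must work at least ⌈11/3⌉ = 4 shifts, so k ≥ 4.
k = 4 works: Jan 7→Haddad+Ueda, Jan 8→Haddad, Jan 9→Haddad+Tran, Jan 10→Ueda+Tran, Jan 11→Ueda, Jan 12→Tran, Jan 13→Haddad, Jan 14→Ueda.
Loads: Haddad 4, Ueda 4, Tran 3 — all ≤ 4.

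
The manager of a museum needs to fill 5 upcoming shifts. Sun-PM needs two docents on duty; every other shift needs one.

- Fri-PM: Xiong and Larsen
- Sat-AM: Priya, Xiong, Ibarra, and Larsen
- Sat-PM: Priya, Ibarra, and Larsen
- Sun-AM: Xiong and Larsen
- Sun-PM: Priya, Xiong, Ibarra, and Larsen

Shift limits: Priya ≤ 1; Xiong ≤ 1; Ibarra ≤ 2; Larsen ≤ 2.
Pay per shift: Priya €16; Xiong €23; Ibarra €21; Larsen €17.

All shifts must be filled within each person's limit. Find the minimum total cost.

Picking the cheapest available docent for each shift independently would cost €99, but that ignores the shift limits.
An optimal schedule: Fri-PM→Xiong, Sat-AM→Ibarra, Sat-PM→Priya, Sun-AM→Larsen, Sun-PM→Ibarra+Larsen.
Total: 23 + 21 + 16 + 17 + 21 + 17 = €115.

€115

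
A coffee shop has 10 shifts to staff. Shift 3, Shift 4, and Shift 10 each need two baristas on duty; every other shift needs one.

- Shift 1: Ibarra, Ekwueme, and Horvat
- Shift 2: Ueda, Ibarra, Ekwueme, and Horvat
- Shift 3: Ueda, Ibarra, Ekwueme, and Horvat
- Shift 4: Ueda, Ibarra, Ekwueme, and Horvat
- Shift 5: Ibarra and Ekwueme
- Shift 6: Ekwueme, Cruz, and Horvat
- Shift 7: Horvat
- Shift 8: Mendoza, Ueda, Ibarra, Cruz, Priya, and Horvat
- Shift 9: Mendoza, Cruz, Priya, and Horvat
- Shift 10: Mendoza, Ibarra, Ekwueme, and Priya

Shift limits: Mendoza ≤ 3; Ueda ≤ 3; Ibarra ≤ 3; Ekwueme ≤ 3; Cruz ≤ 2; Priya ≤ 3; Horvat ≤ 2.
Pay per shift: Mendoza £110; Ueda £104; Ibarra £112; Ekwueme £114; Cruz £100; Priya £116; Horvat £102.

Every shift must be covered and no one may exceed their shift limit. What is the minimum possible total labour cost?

Shift 7 can only be covered by Horvat, so that assignment is forced.
Picking the cheapest available barista for each shift independently would cost £1352, but that ignores the shift limits.
An optimal schedule: Shift 1→Horvat, Shift 2→Ueda, Shift 3→Ueda+Ibarra, Shift 4→Ueda+Ibarra, Shift 5→Ibarra, Shift 6→Cruz, Shift 7→Horvat, Shift 8→Mendoza, Shift 9→Cruz, Shift 10→Mendoza+Ekwueme.
Total: 102 + 104 + 104 + 112 + 104 + 112 + 112 + 100 + 102 + 110 + 100 + 110 + 114 = £1386.

£1386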